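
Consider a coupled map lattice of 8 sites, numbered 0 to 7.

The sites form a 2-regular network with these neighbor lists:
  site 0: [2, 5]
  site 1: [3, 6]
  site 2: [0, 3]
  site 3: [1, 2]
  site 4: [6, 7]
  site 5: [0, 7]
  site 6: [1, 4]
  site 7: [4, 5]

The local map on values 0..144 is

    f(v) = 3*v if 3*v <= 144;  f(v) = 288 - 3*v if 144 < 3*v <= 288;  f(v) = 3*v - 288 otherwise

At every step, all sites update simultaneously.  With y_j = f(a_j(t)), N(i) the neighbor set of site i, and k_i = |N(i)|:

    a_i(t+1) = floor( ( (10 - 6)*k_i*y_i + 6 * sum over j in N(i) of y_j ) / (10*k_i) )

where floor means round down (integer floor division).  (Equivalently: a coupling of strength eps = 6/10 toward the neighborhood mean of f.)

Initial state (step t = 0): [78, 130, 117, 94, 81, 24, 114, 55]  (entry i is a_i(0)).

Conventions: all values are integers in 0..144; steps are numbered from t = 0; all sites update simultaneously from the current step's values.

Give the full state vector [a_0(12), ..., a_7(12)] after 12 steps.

Answer: [95, 117, 92, 112, 94, 100, 109, 101]

Derivation:
t=0: [78, 130, 117, 94, 81, 24, 114, 55]
t=1: [62, 58, 43, 51, 71, 81, 65, 84]
t=2: [93, 114, 122, 126, 68, 59, 93, 50]
t=3: [60, 51, 60, 75, 77, 88, 45, 113]
t=4: [82, 113, 94, 98, 78, 57, 111, 44]
t=5: [53, 35, 16, 19, 74, 99, 49, 104]
t=6: [68, 101, 75, 68, 75, 49, 107, 32]
t=7: [94, 41, 75, 57, 63, 110, 36, 99]
t=8: [33, 116, 62, 102, 74, 21, 109, 45]
t=9: [89, 41, 75, 55, 78, 95, 53, 92]
t=10: [28, 124, 68, 105, 63, 11, 104, 21]
t=11: [68, 48, 66, 61, 65, 57, 64, 64]
t=12: [95, 117, 92, 112, 94, 100, 109, 101]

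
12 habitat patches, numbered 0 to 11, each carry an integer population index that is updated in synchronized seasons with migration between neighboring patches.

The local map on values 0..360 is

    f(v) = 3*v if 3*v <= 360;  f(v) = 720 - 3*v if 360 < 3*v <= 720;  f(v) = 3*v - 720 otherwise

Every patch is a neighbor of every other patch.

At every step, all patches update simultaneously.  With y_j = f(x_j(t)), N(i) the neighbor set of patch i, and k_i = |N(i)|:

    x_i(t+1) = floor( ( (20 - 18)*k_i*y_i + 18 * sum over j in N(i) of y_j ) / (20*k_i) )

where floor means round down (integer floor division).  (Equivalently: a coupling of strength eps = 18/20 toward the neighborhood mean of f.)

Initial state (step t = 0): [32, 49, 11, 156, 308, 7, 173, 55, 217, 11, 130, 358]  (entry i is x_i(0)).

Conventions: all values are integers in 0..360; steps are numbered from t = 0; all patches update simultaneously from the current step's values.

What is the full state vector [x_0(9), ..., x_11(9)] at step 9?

Simulating step by step:
t=0: [32, 49, 11, 156, 308, 7, 173, 55, 217, 11, 130, 358]
t=1: [157, 158, 156, 160, 159, 156, 159, 158, 157, 156, 161, 162]
t=2: [245, 245, 245, 245, 245, 245, 245, 245, 245, 245, 245, 245]
t=3: [15, 15, 15, 15, 15, 15, 15, 15, 15, 15, 15, 15]
t=4: [45, 45, 45, 45, 45, 45, 45, 45, 45, 45, 45, 45]
t=5: [135, 135, 135, 135, 135, 135, 135, 135, 135, 135, 135, 135]
t=6: [315, 315, 315, 315, 315, 315, 315, 315, 315, 315, 315, 315]
t=7: [225, 225, 225, 225, 225, 225, 225, 225, 225, 225, 225, 225]
t=8: [45, 45, 45, 45, 45, 45, 45, 45, 45, 45, 45, 45]
t=9: [135, 135, 135, 135, 135, 135, 135, 135, 135, 135, 135, 135]

Answer: [135, 135, 135, 135, 135, 135, 135, 135, 135, 135, 135, 135]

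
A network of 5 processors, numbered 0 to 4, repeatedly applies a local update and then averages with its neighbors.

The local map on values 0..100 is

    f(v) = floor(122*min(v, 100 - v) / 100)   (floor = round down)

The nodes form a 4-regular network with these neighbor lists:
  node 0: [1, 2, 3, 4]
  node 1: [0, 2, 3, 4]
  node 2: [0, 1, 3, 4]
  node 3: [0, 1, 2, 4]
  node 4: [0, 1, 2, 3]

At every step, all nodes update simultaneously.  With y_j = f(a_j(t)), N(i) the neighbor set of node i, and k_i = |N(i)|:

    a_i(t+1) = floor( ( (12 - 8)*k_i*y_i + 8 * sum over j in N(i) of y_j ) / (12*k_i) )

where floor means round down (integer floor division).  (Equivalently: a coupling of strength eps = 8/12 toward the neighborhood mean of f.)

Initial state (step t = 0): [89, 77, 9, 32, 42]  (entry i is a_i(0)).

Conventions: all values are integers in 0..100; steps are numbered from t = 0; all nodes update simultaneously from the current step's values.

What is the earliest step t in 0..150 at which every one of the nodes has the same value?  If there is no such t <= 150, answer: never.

Answer: 3
Key observation: Synchronization is absorbing here: once all nodes are equal they stay equal, and step 3 is the first all-equal step.

Derivation:
t=0: [89, 77, 9, 32, 42]  (not all equal)
t=1: [25, 28, 25, 30, 32]  (not all equal)
t=2: [33, 33, 33, 34, 34]  (not all equal)
t=3: [40, 40, 40, 40, 40]  (all equal)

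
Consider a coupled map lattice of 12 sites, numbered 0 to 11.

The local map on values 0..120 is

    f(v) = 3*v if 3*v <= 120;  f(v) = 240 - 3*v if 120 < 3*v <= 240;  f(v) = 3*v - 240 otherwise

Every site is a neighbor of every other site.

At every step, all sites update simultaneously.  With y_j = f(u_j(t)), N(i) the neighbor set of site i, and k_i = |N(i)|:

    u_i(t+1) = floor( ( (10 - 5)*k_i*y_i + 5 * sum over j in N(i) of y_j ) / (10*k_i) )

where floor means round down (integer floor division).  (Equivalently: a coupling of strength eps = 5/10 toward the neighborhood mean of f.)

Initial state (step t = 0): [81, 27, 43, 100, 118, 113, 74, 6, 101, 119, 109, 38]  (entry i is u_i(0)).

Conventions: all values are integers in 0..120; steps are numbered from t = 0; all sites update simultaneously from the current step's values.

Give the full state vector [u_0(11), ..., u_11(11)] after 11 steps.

Answer: [50, 36, 62, 62, 54, 54, 63, 63, 54, 62, 63, 54]

Derivation:
t=0: [81, 27, 43, 100, 118, 113, 74, 6, 101, 119, 109, 38]
t=1: [41, 77, 90, 67, 92, 85, 48, 48, 68, 93, 79, 92]
t=2: [78, 29, 38, 42, 41, 31, 68, 68, 41, 42, 26, 41]
t=3: [49, 86, 98, 98, 99, 89, 63, 63, 99, 98, 82, 99]
t=4: [68, 34, 50, 50, 52, 38, 49, 49, 52, 50, 29, 52]
t=5: [63, 93, 88, 88, 85, 99, 89, 89, 85, 88, 87, 85]
t=6: [38, 33, 26, 26, 22, 41, 27, 27, 22, 26, 24, 22]
t=7: [97, 90, 80, 80, 75, 98, 82, 82, 75, 80, 78, 75]
t=8: [32, 22, 9, 9, 15, 33, 11, 11, 15, 9, 11, 15]
t=9: [69, 56, 38, 38, 46, 71, 41, 41, 46, 38, 41, 46]
t=10: [66, 84, 103, 103, 97, 63, 104, 104, 97, 103, 104, 97]
t=11: [50, 36, 62, 62, 54, 54, 63, 63, 54, 62, 63, 54]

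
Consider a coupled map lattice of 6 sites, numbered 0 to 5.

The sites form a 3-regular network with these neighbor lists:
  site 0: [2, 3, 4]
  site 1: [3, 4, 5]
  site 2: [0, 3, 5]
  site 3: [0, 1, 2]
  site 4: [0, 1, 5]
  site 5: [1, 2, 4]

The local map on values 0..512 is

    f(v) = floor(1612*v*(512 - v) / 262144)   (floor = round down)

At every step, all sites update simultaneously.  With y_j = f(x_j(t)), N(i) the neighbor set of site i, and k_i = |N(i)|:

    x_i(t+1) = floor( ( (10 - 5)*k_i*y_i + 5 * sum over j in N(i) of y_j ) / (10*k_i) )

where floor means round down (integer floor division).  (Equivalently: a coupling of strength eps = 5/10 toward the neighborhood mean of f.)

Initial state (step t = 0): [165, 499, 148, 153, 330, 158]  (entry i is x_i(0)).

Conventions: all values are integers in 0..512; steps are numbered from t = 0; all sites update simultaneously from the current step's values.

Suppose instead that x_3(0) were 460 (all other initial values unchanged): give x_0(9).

Simulating step by step:
t=0: [165, 499, 148, 460, 330, 158]
t=1: [317, 162, 305, 193, 306, 294]
t=2: [382, 367, 386, 375, 380, 384]
t=3: [306, 317, 303, 312, 309, 306]
t=4: [386, 382, 387, 384, 384, 385]
t=5: [299, 303, 298, 301, 301, 300]
t=6: [390, 389, 391, 390, 390, 390]
t=7: [291, 293, 291, 292, 292, 292]
t=8: [395, 394, 395, 394, 394, 394]
t=9: [284, 285, 284, 284, 284, 284]

Answer: x_0(9) = 284
Key observation: This trace re-runs the system from the modified initial state.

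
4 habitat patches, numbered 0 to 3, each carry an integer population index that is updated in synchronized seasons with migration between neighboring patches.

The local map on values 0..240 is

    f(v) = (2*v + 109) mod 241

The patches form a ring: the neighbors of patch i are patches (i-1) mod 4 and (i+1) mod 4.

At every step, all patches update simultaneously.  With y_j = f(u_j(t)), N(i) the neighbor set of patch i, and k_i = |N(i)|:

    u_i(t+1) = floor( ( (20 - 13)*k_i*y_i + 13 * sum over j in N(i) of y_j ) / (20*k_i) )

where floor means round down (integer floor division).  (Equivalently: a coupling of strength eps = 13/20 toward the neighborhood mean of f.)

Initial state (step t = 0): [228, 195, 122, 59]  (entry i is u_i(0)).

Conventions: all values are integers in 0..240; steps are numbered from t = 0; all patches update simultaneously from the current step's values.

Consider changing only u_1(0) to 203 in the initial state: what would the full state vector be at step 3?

Answer: [54, 36, 59, 69]
Key observation: This trace re-runs the system from the modified initial state.

Derivation:
t=0: [228, 203, 122, 59]
t=1: [113, 74, 123, 142]
t=2: [87, 73, 94, 120]
t=3: [54, 36, 59, 69]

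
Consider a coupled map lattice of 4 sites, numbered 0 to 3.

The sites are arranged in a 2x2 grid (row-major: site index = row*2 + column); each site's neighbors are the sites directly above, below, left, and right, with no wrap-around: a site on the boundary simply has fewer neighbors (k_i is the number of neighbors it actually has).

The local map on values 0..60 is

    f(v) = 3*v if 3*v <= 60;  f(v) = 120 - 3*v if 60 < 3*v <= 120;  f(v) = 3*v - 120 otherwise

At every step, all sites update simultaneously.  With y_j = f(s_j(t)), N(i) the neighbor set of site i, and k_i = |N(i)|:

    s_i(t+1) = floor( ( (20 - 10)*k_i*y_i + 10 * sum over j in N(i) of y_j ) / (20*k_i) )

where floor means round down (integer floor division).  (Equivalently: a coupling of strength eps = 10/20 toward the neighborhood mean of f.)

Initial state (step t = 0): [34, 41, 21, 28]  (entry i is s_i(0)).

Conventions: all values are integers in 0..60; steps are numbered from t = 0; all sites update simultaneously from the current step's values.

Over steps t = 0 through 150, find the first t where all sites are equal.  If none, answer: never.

Answer: 19
Key observation: Synchronization is absorbing here: once all sites are equal they stay equal, and step 19 is the first all-equal step.

Derivation:
t=0: [34, 41, 21, 28]  (not all equal)
t=1: [24, 15, 42, 33]  (not all equal)
t=2: [36, 39, 20, 23]  (not all equal)
t=3: [21, 17, 45, 41]  (not all equal)
t=4: [45, 40, 22, 18]  (not all equal)
t=5: [21, 17, 44, 40]  (not all equal)
t=6: [44, 39, 20, 15]  (not all equal)
t=7: [21, 15, 44, 38]  (not all equal)
t=8: [42, 38, 21, 17]  (not all equal)
t=9: [18, 17, 42, 41]  (not all equal)
t=10: [41, 39, 17, 15]  (not all equal)
t=11: [15, 13, 37, 36]  (not all equal)
t=12: [34, 33, 18, 18]  (not all equal)
t=13: [27, 28, 45, 45]  (not all equal)
t=14: [32, 31, 21, 20]  (not all equal)
t=15: [33, 34, 49, 51]  (not all equal)
t=16: [21, 22, 27, 27]  (not all equal)
t=17: [51, 51, 43, 42]  (not all equal)
t=18: [27, 26, 14, 13]  (not all equal)
t=19: [40, 40, 40, 40]  (all equal)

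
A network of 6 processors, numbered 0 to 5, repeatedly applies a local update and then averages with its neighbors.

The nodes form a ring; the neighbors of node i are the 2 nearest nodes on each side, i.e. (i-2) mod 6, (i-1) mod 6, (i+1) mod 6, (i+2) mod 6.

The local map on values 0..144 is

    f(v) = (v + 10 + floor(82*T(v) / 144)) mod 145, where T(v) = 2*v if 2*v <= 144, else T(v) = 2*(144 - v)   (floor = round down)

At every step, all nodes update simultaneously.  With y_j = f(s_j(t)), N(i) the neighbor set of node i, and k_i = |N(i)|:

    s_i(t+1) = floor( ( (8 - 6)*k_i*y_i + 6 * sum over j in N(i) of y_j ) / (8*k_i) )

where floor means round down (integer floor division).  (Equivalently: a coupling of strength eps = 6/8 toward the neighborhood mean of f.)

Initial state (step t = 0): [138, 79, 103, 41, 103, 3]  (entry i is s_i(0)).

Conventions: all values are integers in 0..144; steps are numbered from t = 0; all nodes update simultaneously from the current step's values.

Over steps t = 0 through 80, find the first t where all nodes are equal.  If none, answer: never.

Answer: 6
Key observation: Synchronization is absorbing here: once all nodes are equal they stay equal, and step 6 is the first all-equal step.

Derivation:
t=0: [138, 79, 103, 41, 103, 3]  (not all equal)
t=1: [13, 30, 29, 35, 29, 29]  (not all equal)
t=2: [63, 68, 68, 75, 67, 68]  (not all equal)
t=3: [43, 36, 36, 11, 36, 36]  (not all equal)
t=4: [90, 79, 79, 73, 79, 79]  (not all equal)
t=5: [17, 17, 17, 18, 17, 17]  (not all equal)
t=6: [46, 46, 46, 46, 46, 46]  (all equal)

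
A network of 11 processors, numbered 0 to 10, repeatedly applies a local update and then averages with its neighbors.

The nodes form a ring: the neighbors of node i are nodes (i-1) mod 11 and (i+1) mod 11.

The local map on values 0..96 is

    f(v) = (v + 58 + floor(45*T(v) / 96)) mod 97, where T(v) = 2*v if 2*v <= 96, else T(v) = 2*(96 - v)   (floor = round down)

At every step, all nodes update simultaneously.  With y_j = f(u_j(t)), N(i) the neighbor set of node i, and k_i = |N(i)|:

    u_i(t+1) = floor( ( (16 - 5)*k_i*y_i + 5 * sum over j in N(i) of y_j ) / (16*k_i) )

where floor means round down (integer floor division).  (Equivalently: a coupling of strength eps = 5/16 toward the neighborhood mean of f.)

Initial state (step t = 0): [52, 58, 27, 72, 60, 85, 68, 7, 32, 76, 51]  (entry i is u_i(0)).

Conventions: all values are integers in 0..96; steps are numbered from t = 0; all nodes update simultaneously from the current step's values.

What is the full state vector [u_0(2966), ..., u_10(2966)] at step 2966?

Answer: [54, 54, 54, 54, 54, 54, 54, 54, 54, 54, 54]
Key observation: The state at step 9, [54, 54, 54, 54, 54, 54, 54, 54, 54, 54, 54], reappears at step 10: the system is in a cycle of period 1 from step 9 on.  Therefore the state at step 2966 equals the state at step 9 + ((2966 - 9) mod 1) = 9, which is [54, 54, 54, 54, 54, 54, 54, 54, 54, 54, 54].

Derivation:
t=0: [52, 58, 27, 72, 60, 85, 68, 7, 32, 76, 51]
t=1: [54, 47, 25, 48, 54, 55, 57, 61, 35, 49, 54]
t=2: [53, 45, 22, 46, 54, 54, 54, 49, 36, 49, 54]
t=3: [53, 41, 17, 43, 53, 54, 54, 50, 37, 50, 54]
t=4: [51, 50, 75, 52, 52, 54, 54, 50, 38, 50, 54]
t=5: [54, 54, 54, 54, 54, 54, 54, 50, 40, 50, 54]
t=6: [54, 54, 54, 54, 54, 54, 54, 51, 43, 51, 54]
t=7: [54, 54, 54, 54, 54, 54, 54, 52, 47, 52, 54]
t=8: [54, 54, 54, 54, 54, 54, 54, 53, 52, 53, 54]
t=9: [54, 54, 54, 54, 54, 54, 54, 54, 54, 54, 54]
t=10: [54, 54, 54, 54, 54, 54, 54, 54, 54, 54, 54]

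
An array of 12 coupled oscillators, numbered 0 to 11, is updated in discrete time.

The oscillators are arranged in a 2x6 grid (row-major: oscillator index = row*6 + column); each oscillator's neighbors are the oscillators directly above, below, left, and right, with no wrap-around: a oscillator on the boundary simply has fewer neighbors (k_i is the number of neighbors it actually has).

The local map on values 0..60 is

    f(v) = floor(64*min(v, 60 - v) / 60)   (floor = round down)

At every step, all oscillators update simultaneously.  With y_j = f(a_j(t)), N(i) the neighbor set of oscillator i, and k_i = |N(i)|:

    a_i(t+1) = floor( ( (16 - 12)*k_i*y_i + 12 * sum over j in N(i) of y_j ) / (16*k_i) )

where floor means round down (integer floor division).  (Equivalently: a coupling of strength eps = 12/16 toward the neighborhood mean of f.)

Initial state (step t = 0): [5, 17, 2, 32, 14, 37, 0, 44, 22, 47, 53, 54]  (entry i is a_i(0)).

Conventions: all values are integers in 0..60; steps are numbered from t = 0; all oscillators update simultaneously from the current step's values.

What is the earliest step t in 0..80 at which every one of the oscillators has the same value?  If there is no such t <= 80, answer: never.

Answer: 17
Key observation: Synchronization is absorbing here: once all oscillators are equal they stay equal, and step 17 is the first all-equal step.

Derivation:
t=0: [5, 17, 2, 32, 14, 37, 0, 44, 22, 47, 53, 54]  (not all equal)
t=1: [8, 10, 18, 14, 18, 13, 8, 14, 13, 18, 10, 13]  (not all equal)
t=2: [8, 12, 14, 17, 14, 15, 10, 11, 16, 14, 15, 11]  (not all equal)
t=3: [10, 11, 15, 15, 16, 13, 9, 12, 14, 16, 13, 14]  (not all equal)
t=4: [10, 12, 14, 16, 14, 14, 10, 11, 14, 15, 15, 13]  (not all equal)
t=5: [10, 11, 14, 15, 15, 13, 10, 11, 13, 15, 14, 14]  (not all equal)
t=6: [10, 11, 13, 15, 14, 14, 10, 11, 13, 14, 15, 13]  (not all equal)
t=7: [10, 11, 13, 14, 15, 13, 10, 11, 12, 14, 14, 14]  (not all equal)
t=8: [10, 11, 12, 14, 14, 14, 10, 11, 12, 13, 14, 13]  (not all equal)
t=9: [10, 11, 12, 13, 14, 13, 10, 11, 12, 13, 13, 13]  (not all equal)
t=10: [10, 11, 12, 13, 13, 13, 10, 11, 12, 12, 13, 13]  (not all equal)
t=11: [10, 11, 12, 12, 13, 13, 10, 11, 11, 12, 12, 13]  (not all equal)
t=12: [10, 11, 11, 12, 12, 13, 10, 10, 11, 11, 12, 12]  (not all equal)
t=13: [10, 10, 11, 11, 12, 12, 10, 10, 10, 11, 11, 12]  (not all equal)
t=14: [10, 10, 10, 11, 11, 12, 10, 10, 10, 10, 11, 11]  (not all equal)
t=15: [10, 10, 10, 10, 11, 11, 10, 10, 10, 10, 10, 11]  (not all equal)
t=16: [10, 10, 10, 10, 10, 11, 10, 10, 10, 10, 10, 10]  (not all equal)
t=17: [10, 10, 10, 10, 10, 10, 10, 10, 10, 10, 10, 10]  (all equal)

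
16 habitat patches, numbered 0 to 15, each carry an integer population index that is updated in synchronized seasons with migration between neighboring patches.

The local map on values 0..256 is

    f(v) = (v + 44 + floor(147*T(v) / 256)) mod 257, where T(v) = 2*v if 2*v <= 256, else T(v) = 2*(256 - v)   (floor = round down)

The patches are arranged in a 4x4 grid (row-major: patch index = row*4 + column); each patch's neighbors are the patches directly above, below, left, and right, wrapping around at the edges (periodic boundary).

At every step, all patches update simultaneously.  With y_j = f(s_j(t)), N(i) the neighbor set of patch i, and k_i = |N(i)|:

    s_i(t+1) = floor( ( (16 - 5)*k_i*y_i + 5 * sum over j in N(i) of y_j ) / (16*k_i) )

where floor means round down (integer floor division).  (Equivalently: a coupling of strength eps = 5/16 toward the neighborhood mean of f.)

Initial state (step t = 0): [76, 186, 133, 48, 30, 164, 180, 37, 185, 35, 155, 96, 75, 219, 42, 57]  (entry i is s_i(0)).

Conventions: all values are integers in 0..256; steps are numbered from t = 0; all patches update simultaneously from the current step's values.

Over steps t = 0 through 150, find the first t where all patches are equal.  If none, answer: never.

Answer: never
Key observation: The state at step 8 reappears at step 12 — the system is in a cycle of period 4 from step 8 on.  No step 0..12 is synchronized, and the cycle repeats forever, so no step up to 150 (or ever) has all patches equal.

Derivation:
t=0: [76, 186, 133, 48, 30, 164, 180, 37, 185, 35, 155, 96, 75, 219, 42, 57]  (not all equal)
t=1: [182, 65, 72, 144, 108, 64, 60, 128, 89, 98, 82, 203, 177, 72, 118, 171]  (not all equal)
t=2: [61, 175, 171, 69, 54, 173, 169, 66, 191, 239, 191, 79, 79, 177, 79, 53]  (not all equal)
t=3: [168, 64, 78, 176, 146, 62, 64, 175, 85, 47, 76, 181, 180, 78, 171, 172]  (not all equal)
t=4: [65, 175, 181, 66, 80, 165, 175, 65, 179, 163, 176, 79, 79, 178, 91, 54]  (not all equal)
t=5: [178, 64, 78, 172, 185, 68, 64, 178, 91, 55, 81, 181, 181, 81, 189, 176]  (not all equal)
t=6: [63, 177, 181, 66, 78, 175, 177, 63, 189, 178, 184, 81, 81, 184, 90, 53]  (not all equal)
t=7: [175, 63, 78, 171, 181, 66, 63, 175, 90, 53, 80, 184, 184, 80, 187, 174]  (not all equal)
t=8: [64, 175, 181, 67, 78, 171, 175, 64, 187, 174, 182, 80, 80, 182, 90, 54]  (not all equal)
t=9: [176, 64, 78, 173, 181, 67, 64, 176, 90, 54, 80, 182, 182, 80, 187, 176]  (not all equal)
t=10: [63, 176, 181, 66, 78, 173, 176, 63, 187, 176, 182, 80, 80, 182, 90, 53]  (not all equal)
t=11: [175, 63, 78, 171, 181, 66, 63, 175, 90, 53, 80, 182, 182, 80, 187, 174]  (not all equal)
t=12: [64, 175, 181, 67, 78, 171, 175, 64, 187, 174, 182, 80, 80, 182, 90, 54]  (not all equal)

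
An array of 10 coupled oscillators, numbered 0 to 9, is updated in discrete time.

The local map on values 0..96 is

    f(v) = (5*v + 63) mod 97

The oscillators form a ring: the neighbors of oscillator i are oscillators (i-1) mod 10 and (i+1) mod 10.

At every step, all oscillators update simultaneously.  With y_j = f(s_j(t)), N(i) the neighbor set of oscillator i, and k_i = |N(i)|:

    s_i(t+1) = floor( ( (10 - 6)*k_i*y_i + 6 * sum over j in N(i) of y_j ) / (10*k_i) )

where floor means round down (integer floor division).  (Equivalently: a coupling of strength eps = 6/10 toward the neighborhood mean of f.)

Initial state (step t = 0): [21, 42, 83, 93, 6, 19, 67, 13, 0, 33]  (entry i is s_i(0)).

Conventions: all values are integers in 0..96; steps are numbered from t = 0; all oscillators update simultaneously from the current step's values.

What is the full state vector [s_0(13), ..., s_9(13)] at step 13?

Answer: [65, 43, 20, 30, 56, 80, 59, 36, 37, 59]

Derivation:
t=0: [21, 42, 83, 93, 6, 19, 67, 13, 0, 33]
t=1: [62, 79, 72, 72, 68, 55, 31, 34, 44, 53]
t=2: [64, 63, 45, 29, 30, 30, 35, 49, 58, 66]
t=3: [64, 90, 67, 39, 17, 26, 28, 38, 31, 48]
t=4: [48, 41, 31, 43, 68, 56, 50, 33, 30, 39]
t=5: [46, 40, 57, 45, 46, 31, 34, 25, 37, 34]
t=6: [33, 45, 71, 55, 36, 21, 50, 64, 60, 32]
t=7: [50, 56, 54, 42, 55, 49, 57, 65, 65, 43]
t=8: [49, 40, 56, 58, 47, 38, 27, 17, 25, 40]
t=9: [48, 48, 60, 42, 39, 26, 34, 48, 72, 60]
t=10: [30, 30, 56, 72, 78, 69, 48, 27, 39, 42]
t=11: [37, 28, 37, 49, 42, 31, 12, 24, 50, 56]
t=12: [39, 36, 29, 46, 43, 41, 43, 48, 50, 43]
t=13: [65, 43, 20, 30, 56, 80, 59, 36, 37, 59]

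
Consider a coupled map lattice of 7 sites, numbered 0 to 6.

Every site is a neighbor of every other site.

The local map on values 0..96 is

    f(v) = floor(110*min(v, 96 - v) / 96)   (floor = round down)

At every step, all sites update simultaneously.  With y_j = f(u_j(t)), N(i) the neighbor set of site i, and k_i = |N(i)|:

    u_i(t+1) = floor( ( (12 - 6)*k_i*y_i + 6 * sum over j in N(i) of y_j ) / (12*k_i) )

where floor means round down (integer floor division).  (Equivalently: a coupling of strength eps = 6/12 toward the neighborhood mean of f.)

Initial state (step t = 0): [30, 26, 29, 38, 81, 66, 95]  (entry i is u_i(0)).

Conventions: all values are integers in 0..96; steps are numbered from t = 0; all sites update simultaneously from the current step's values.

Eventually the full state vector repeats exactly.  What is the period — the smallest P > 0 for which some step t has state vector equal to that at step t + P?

Answer: 2
Key observation: The state at step 7, [53, 53, 53, 53, 53, 53, 53], reappears at step 9 — and no state repeats earlier — so the cycle the system enters has period 2.

Derivation:
t=0: [30, 26, 29, 38, 81, 66, 95]
t=1: [30, 28, 29, 33, 23, 30, 16]
t=2: [32, 31, 31, 33, 28, 32, 25]
t=3: [34, 34, 34, 35, 33, 34, 31]
t=4: [37, 37, 37, 38, 37, 37, 36]
t=5: [42, 42, 42, 42, 42, 42, 41]
t=6: [47, 47, 47, 47, 47, 47, 47]
t=7: [53, 53, 53, 53, 53, 53, 53]
t=8: [49, 49, 49, 49, 49, 49, 49]
t=9: [53, 53, 53, 53, 53, 53, 53]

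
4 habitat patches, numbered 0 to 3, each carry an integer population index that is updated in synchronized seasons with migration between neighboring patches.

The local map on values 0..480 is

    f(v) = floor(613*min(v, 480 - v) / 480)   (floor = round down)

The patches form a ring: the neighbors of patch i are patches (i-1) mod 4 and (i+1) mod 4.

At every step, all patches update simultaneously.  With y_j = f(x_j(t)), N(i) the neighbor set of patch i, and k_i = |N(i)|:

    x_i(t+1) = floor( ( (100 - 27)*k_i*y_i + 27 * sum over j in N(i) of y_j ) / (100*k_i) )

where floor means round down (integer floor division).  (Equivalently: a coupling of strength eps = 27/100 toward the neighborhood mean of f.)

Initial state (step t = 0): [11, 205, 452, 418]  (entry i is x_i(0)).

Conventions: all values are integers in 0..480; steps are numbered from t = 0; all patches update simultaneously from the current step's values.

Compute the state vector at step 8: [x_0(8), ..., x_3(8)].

Answer: [289, 284, 288, 282]

Derivation:
t=0: [11, 205, 452, 418]
t=1: [56, 197, 71, 64]
t=2: [96, 204, 110, 80]
t=3: [137, 225, 151, 109]
t=4: [184, 258, 197, 150]
t=5: [234, 272, 247, 204]
t=6: [288, 273, 287, 270]
t=7: [250, 259, 251, 261]
t=8: [289, 284, 288, 282]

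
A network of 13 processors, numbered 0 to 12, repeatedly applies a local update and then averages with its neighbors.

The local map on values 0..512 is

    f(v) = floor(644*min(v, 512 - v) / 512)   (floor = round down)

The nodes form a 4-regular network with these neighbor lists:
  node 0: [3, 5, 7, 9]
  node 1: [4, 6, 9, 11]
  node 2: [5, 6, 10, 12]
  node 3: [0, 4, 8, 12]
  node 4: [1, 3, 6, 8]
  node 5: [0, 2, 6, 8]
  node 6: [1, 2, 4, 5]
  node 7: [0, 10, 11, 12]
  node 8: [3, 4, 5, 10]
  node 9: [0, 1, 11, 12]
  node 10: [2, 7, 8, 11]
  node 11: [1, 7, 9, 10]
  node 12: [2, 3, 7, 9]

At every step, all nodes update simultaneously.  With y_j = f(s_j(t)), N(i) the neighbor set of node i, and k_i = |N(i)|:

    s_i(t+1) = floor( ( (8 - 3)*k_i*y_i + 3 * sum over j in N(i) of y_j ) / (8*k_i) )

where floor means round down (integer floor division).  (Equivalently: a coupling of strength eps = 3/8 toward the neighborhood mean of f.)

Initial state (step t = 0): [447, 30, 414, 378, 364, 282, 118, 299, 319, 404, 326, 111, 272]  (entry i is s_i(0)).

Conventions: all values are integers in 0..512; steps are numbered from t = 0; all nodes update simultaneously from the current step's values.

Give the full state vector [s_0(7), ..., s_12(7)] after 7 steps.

Answer: [271, 283, 287, 276, 275, 281, 277, 281, 286, 280, 293, 285, 282]

Derivation:
t=0: [447, 30, 414, 378, 364, 282, 118, 299, 319, 404, 326, 111, 272]
t=1: [131, 80, 167, 180, 172, 236, 152, 237, 233, 136, 217, 149, 253]
t=2: [195, 134, 232, 234, 210, 265, 196, 274, 277, 178, 262, 195, 283]
t=3: [258, 196, 290, 286, 259, 294, 250, 289, 295, 228, 302, 247, 283]
t=4: [304, 268, 281, 289, 303, 282, 300, 285, 276, 287, 271, 294, 285]
t=5: [269, 292, 288, 278, 271, 284, 273, 283, 291, 282, 296, 281, 284]
t=6: [299, 283, 282, 293, 296, 287, 294, 288, 281, 289, 275, 286, 286]
t=7: [271, 283, 287, 276, 275, 281, 277, 281, 286, 280, 293, 285, 282]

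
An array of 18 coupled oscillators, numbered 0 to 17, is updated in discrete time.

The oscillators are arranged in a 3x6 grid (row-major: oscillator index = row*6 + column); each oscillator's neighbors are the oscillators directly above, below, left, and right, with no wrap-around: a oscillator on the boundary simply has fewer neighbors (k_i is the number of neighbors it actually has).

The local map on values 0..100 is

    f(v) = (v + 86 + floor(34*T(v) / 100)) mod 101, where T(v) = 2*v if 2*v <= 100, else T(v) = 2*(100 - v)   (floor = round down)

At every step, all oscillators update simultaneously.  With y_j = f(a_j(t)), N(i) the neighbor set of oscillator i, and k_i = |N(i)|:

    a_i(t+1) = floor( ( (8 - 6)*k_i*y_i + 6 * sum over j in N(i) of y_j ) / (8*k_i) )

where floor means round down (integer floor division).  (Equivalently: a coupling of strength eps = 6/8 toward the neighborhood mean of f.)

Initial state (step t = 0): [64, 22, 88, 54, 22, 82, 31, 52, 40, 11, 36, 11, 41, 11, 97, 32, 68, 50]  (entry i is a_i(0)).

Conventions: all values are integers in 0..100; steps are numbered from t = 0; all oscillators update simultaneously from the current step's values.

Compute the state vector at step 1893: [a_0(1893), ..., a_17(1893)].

Answer: [77, 77, 77, 77, 77, 77, 77, 77, 77, 77, 77, 77, 77, 77, 77, 77, 77, 77]
Key observation: The state at step 6, [77, 77, 77, 77, 77, 77, 77, 77, 77, 77, 77, 77, 77, 77, 77, 77, 77, 77], reappears at step 7: the system is in a cycle of period 1 from step 6 on.  Therefore the state at step 1893 equals the state at step 6 + ((1893 - 6) mod 1) = 6, which is [77, 77, 77, 77, 77, 77, 77, 77, 77, 77, 77, 77, 77, 77, 77, 77, 77, 77].

Derivation:
t=0: [64, 22, 88, 54, 22, 82, 31, 52, 40, 11, 36, 11, 41, 11, 97, 32, 68, 50]
t=1: [40, 61, 56, 43, 53, 28, 58, 38, 57, 39, 30, 49, 28, 52, 44, 49, 56, 46]
t=2: [66, 60, 67, 61, 48, 59, 50, 65, 60, 55, 56, 49, 60, 51, 66, 61, 58, 66]
t=3: [71, 73, 72, 70, 69, 67, 72, 71, 72, 71, 68, 70, 69, 72, 71, 71, 71, 70]
t=4: [75, 75, 75, 75, 74, 74, 75, 75, 75, 75, 74, 74, 75, 75, 75, 75, 74, 75]
t=5: [77, 77, 77, 76, 76, 76, 77, 77, 77, 76, 76, 76, 77, 77, 77, 76, 76, 76]
t=6: [77, 77, 77, 77, 77, 77, 77, 77, 77, 77, 77, 77, 77, 77, 77, 77, 77, 77]
t=7: [77, 77, 77, 77, 77, 77, 77, 77, 77, 77, 77, 77, 77, 77, 77, 77, 77, 77]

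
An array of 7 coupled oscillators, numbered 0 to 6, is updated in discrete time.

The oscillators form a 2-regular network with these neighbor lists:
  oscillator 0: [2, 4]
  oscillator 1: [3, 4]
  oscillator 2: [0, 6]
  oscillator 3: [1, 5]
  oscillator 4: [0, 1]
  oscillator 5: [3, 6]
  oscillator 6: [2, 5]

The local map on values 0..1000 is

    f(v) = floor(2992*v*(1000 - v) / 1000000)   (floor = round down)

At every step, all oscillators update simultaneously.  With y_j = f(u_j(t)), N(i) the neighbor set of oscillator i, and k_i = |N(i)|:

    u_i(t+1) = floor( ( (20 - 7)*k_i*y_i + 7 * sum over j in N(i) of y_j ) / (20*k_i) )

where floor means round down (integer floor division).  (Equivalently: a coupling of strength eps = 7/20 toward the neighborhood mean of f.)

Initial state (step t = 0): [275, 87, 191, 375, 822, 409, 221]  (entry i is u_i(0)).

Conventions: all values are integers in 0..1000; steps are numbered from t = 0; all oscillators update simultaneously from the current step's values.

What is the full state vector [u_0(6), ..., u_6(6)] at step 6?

Answer: [719, 699, 719, 692, 711, 696, 709]

Derivation:
t=0: [275, 87, 191, 375, 822, 409, 221]
t=1: [544, 353, 494, 623, 429, 682, 542]
t=2: [741, 694, 745, 689, 725, 673, 726]
t=3: [576, 629, 573, 642, 598, 644, 601]
t=4: [728, 699, 729, 688, 717, 690, 714]
t=5: [594, 627, 594, 639, 608, 634, 611]
t=6: [719, 699, 719, 692, 711, 696, 709]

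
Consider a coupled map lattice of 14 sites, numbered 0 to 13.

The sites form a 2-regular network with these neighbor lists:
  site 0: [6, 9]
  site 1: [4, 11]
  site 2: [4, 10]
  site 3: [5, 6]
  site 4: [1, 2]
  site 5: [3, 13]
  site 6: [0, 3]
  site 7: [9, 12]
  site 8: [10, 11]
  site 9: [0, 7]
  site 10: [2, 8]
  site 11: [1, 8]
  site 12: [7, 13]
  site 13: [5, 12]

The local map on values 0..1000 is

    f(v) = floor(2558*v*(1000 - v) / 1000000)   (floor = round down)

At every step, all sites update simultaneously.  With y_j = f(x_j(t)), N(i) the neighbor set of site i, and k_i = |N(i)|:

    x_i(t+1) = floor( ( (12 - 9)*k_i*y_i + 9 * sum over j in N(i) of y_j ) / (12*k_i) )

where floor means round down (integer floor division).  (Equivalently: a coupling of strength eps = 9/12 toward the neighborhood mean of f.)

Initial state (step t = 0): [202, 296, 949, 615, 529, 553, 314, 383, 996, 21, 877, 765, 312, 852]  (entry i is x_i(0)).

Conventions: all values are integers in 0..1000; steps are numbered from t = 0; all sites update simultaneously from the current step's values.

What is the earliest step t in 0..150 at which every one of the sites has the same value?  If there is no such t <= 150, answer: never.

Simulating step by step:
t=0: [202, 296, 949, 615, 529, 553, 314, 383, 996, 21, 877, 765, 312, 852]  (not all equal)
t=1: [329, 544, 372, 594, 405, 505, 519, 376, 277, 394, 118, 318, 484, 523]  (not all equal)
t=2: [609, 597, 480, 632, 615, 630, 602, 618, 435, 589, 482, 568, 623, 638]  (not all equal)
t=3: [613, 615, 625, 601, 621, 593, 604, 607, 631, 609, 634, 622, 597, 596]  (not all equal)
t=4: [609, 602, 597, 613, 602, 614, 609, 611, 596, 608, 596, 600, 613, 615]  (not all equal)
t=5: [609, 612, 613, 607, 613, 605, 607, 607, 614, 608, 615, 613, 606, 605]  (not all equal)
t=6: [609, 606, 605, 610, 606, 610, 609, 609, 605, 609, 605, 606, 610, 610]  (not all equal)
t=7: [609, 610, 610, 608, 610, 608, 608, 608, 610, 609, 611, 610, 608, 608]  (not all equal)
t=8: [609, 608, 607, 609, 608, 609, 609, 609, 607, 609, 607, 608, 609, 609]  (not all equal)
t=9: [609, 609, 609, 609, 609, 609, 609, 609, 609, 609, 610, 609, 609, 609]  (not all equal)
t=10: [609, 609, 608, 609, 609, 609, 609, 609, 608, 609, 608, 609, 609, 609]  (not all equal)
t=11: [609, 609, 609, 609, 609, 609, 609, 609, 609, 609, 609, 609, 609, 609]  (all equal)

Answer: 11
Key observation: Synchronization is absorbing here: once all sites are equal they stay equal, and step 11 is the first all-equal step.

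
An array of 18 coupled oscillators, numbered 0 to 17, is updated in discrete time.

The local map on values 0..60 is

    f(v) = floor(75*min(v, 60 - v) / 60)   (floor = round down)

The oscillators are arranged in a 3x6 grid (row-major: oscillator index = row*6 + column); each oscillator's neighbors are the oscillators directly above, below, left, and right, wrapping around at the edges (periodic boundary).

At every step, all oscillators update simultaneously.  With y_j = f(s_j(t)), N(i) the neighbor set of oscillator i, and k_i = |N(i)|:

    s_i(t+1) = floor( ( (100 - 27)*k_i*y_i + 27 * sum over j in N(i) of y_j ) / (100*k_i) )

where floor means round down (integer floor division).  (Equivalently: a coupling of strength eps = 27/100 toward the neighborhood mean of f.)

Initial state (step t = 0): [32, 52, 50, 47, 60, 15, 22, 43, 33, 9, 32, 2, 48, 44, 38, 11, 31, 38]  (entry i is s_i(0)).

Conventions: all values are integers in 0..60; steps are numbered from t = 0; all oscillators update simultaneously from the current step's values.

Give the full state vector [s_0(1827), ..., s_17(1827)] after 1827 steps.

Answer: [32, 35, 36, 32, 31, 34, 31, 32, 34, 36, 35, 33, 30, 32, 32, 35, 33, 32]
Key observation: The state at step 6, [34, 31, 30, 34, 35, 32, 35, 34, 32, 30, 31, 33, 36, 34, 34, 31, 33, 34], reappears at step 8: the system is in a cycle of period 2 from step 6 on.  Therefore the state at step 1827 equals the state at step 6 + ((1827 - 6) mod 2) = 7, which is [32, 35, 36, 32, 31, 34, 31, 32, 34, 36, 35, 33, 30, 32, 32, 35, 33, 32].

Derivation:
t=0: [32, 52, 50, 47, 60, 15, 22, 43, 33, 9, 32, 2, 48, 44, 38, 11, 31, 38]
t=1: [30, 13, 14, 14, 7, 17, 24, 21, 28, 14, 28, 8, 18, 19, 24, 15, 31, 24]
t=2: [33, 18, 19, 16, 13, 21, 28, 26, 31, 19, 30, 15, 24, 23, 28, 19, 32, 27]
t=3: [31, 23, 24, 20, 19, 25, 33, 31, 33, 24, 33, 21, 30, 28, 32, 24, 32, 31]
t=4: [34, 29, 30, 25, 25, 30, 33, 34, 32, 30, 31, 27, 36, 34, 34, 30, 33, 34]
t=5: [32, 35, 36, 32, 31, 35, 32, 32, 34, 36, 35, 33, 30, 32, 32, 35, 33, 32]
t=6: [34, 31, 30, 34, 35, 32, 35, 34, 32, 30, 31, 33, 36, 34, 34, 31, 33, 34]
t=7: [32, 35, 36, 32, 31, 34, 31, 32, 34, 36, 35, 33, 30, 32, 32, 35, 33, 32]
t=8: [34, 31, 30, 34, 35, 32, 35, 34, 32, 30, 31, 33, 36, 34, 34, 31, 33, 34]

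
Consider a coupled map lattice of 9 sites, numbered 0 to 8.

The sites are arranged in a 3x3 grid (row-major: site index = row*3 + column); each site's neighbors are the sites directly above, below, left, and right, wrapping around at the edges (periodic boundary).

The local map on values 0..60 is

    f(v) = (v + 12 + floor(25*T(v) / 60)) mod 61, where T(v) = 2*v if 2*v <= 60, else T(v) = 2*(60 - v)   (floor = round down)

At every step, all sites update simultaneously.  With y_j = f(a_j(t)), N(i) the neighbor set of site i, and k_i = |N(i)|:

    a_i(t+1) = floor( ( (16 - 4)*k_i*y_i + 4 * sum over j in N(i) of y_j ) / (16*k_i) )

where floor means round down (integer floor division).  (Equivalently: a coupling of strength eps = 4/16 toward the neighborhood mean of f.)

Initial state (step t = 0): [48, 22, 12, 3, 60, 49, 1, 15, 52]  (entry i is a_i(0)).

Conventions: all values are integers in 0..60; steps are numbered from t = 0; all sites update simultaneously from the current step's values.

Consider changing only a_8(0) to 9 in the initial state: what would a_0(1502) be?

Simulating step by step:
t=0: [48, 22, 12, 3, 60, 49, 1, 15, 9]
t=1: [14, 44, 31, 15, 15, 12, 15, 35, 26]
t=2: [33, 11, 13, 38, 34, 34, 38, 13, 49]
t=3: [9, 29, 29, 6, 9, 8, 8, 29, 11]
t=4: [24, 7, 8, 24, 24, 24, 24, 8, 27]
t=5: [52, 28, 28, 56, 52, 50, 50, 28, 10]
t=6: [8, 2, 4, 9, 8, 9, 9, 4, 23]
t=7: [25, 16, 21, 27, 25, 28, 28, 21, 46]
t=8: [48, 44, 44, 7, 48, 8, 8, 44, 12]
t=9: [10, 8, 10, 22, 10, 24, 24, 10, 29]
t=10: [32, 27, 29, 49, 32, 49, 49, 29, 13]
t=11: [5, 1, 6, 8, 5, 10, 10, 6, 27]
t=12: [21, 15, 21, 25, 21, 26, 26, 21, 6]
t=13: [50, 41, 48, 56, 50, 55, 55, 48, 30]
t=14: [9, 7, 8, 9, 9, 9, 9, 8, 6]
t=15: [27, 24, 25, 28, 27, 27, 27, 25, 24]
t=16: [7, 49, 49, 1, 7, 7, 7, 49, 49]
t=17: [21, 10, 10, 15, 21, 21, 21, 10, 10]
t=18: [46, 32, 32, 41, 46, 46, 46, 32, 32]
t=19: [7, 6, 6, 7, 7, 7, 7, 6, 6]
t=20: [23, 23, 23, 24, 23, 23, 23, 23, 23]
t=21: [54, 54, 54, 55, 54, 54, 54, 54, 54]
t=22: [10, 10, 10, 10, 10, 10, 10, 10, 10]
t=23: [30, 30, 30, 30, 30, 30, 30, 30, 30]
t=24: [6, 6, 6, 6, 6, 6, 6, 6, 6]
t=25: [23, 23, 23, 23, 23, 23, 23, 23, 23]
t=26: [54, 54, 54, 54, 54, 54, 54, 54, 54]
t=27: [10, 10, 10, 10, 10, 10, 10, 10, 10]

Answer: a_0(1502) = 10
Key observation: The state at step 22, [10, 10, 10, 10, 10, 10, 10, 10, 10], reappears at step 27: the system is in a cycle of period 5 from step 22 on.  Therefore the state at step 1502 equals the state at step 22 + ((1502 - 22) mod 5) = 22, which is [10, 10, 10, 10, 10, 10, 10, 10, 10].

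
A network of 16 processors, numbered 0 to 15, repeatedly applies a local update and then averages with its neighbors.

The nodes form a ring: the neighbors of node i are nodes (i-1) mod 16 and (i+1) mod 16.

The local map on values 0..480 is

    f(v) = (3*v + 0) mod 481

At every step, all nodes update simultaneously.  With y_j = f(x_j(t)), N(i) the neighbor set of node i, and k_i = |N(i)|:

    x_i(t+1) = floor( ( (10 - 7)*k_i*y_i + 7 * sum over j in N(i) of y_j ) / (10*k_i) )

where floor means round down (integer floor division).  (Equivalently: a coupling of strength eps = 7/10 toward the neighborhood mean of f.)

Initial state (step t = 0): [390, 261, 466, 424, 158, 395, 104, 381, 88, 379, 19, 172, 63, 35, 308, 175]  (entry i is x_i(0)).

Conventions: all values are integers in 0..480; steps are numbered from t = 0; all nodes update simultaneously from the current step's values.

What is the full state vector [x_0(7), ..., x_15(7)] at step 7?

Answer: [335, 370, 323, 342, 211, 241, 135, 169, 158, 243, 181, 209, 96, 212, 230, 304]

Derivation:
t=0: [390, 261, 466, 424, 158, 395, 104, 381, 88, 379, 19, 172, 63, 35, 308, 175]
t=1: [183, 316, 345, 411, 328, 342, 235, 255, 203, 164, 90, 96, 105, 252, 185, 241]
t=2: [268, 189, 280, 114, 123, 105, 189, 208, 141, 142, 185, 291, 291, 218, 203, 122]
t=3: [255, 264, 257, 357, 340, 253, 186, 221, 326, 301, 308, 280, 315, 233, 227, 267]
t=4: [306, 294, 234, 154, 152, 130, 184, 87, 216, 287, 406, 425, 341, 297, 248, 265]
t=5: [381, 350, 368, 375, 435, 301, 249, 161, 274, 262, 319, 204, 271, 236, 332, 339]
t=6: [104, 139, 130, 218, 307, 339, 228, 213, 209, 377, 295, 322, 224, 196, 108, 91]
t=7: [335, 370, 323, 342, 211, 241, 135, 169, 158, 243, 181, 209, 96, 212, 230, 304]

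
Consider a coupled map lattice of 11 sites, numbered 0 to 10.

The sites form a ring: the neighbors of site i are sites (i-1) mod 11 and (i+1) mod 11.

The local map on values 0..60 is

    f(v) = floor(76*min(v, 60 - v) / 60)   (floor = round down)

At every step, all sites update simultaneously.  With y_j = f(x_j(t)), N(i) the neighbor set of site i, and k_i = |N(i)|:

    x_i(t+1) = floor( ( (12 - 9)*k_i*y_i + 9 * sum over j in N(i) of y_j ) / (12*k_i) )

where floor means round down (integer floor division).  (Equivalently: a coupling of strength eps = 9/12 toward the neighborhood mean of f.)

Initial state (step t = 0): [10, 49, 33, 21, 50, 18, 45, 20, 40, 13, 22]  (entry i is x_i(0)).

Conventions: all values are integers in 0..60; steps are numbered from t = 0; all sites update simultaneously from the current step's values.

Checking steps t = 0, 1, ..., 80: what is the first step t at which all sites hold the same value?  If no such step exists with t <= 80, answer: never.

Simulating step by step:
t=0: [10, 49, 33, 21, 50, 18, 45, 20, 40, 13, 22]  (not all equal)
t=1: [18, 20, 23, 23, 21, 17, 22, 22, 21, 23, 17]  (not all equal)
t=2: [22, 25, 27, 27, 25, 25, 24, 26, 27, 24, 24]  (not all equal)
t=3: [29, 30, 32, 32, 32, 30, 31, 32, 31, 31, 28]  (not all equal)
t=4: [36, 36, 36, 35, 36, 36, 36, 35, 35, 35, 35]  (not all equal)
t=5: [30, 30, 30, 30, 30, 30, 30, 30, 31, 31, 30]  (not all equal)
t=6: [38, 38, 38, 38, 38, 38, 38, 37, 36, 36, 37]  (not all equal)
t=7: [27, 27, 27, 27, 27, 27, 27, 28, 29, 29, 28]  (not all equal)
t=8: [34, 34, 34, 34, 34, 34, 34, 35, 35, 35, 35]  (not all equal)
t=9: [31, 32, 32, 32, 32, 32, 31, 31, 31, 31, 31]  (not all equal)
t=10: [35, 35, 35, 35, 35, 35, 35, 36, 36, 36, 36]  (not all equal)
t=11: [30, 31, 31, 31, 31, 31, 30, 30, 30, 30, 30]  (not all equal)
t=12: [37, 36, 36, 36, 36, 36, 37, 38, 38, 38, 38]  (not all equal)
t=13: [28, 29, 30, 30, 30, 29, 28, 27, 27, 27, 27]  (not all equal)
t=14: [35, 36, 37, 38, 37, 36, 35, 34, 34, 34, 34]  (not all equal)
t=15: [31, 30, 28, 28, 28, 30, 31, 31, 32, 32, 31]  (not all equal)
t=16: [36, 36, 36, 35, 36, 36, 36, 35, 35, 35, 35]  (not all equal)

Answer: never
Key observation: The state at step 4 reappears at step 16 — the system is in a cycle of period 12 from step 4 on.  No step 0..16 is synchronized, and the cycle repeats forever, so no step up to 80 (or ever) has all sites equal.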